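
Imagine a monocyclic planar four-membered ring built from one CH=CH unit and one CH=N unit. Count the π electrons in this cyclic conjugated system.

4

The p orbitals form a continuous loop: the double-bond atoms are sp², each contributing one p electron; each =N– nitrogen is pyridine-type (lone pair in the sp² plane, one electron in the p orbital). The ring is fully conjugated.
Counting π electrons: 2 × 2 = 4 from the 2 double-bond units.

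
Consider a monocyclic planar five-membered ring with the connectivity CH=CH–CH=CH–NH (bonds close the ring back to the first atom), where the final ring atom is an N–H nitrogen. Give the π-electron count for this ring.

All ring atoms are sp² and supply a p orbital to the ring (the double-bond atoms are sp², each contributing one p electron; the pyrrole-type nitrogen donates its lone pair from the p orbital); the conjugation is uninterrupted.
π-electron count: 2 × 2 = 4 from the double-bond units + 2 from the NH atom = 6.

6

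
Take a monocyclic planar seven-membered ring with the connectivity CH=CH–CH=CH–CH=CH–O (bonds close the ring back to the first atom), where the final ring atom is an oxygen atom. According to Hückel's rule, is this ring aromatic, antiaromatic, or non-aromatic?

Antiaromatic

Check conjugation: the double-bond atoms are sp², each contributing one p electron; the oxygen donates one lone pair from its p orbital — every position has a p orbital, so the cyclic π system is continuous.
Tallying contributions gives 3 × 2 = 6 from the double-bond units + 2 from the O atom = 8.
8 = 4(2); a planar, fully conjugated 4n system is antiaromatic.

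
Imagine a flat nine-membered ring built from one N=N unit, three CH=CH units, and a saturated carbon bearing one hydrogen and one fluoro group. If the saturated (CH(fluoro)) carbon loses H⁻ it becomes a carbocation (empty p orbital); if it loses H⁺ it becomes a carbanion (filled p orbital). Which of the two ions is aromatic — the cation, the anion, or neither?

Both ions have a continuous loop of p orbitals — each ring atom is sp².
Cation: 4 × 2 + 0 = 8 π electrons → 4(2), antiaromatic.
Anion: 4 × 2 + 2 = 10 π electrons → 4(2)+2, aromatic.

The anion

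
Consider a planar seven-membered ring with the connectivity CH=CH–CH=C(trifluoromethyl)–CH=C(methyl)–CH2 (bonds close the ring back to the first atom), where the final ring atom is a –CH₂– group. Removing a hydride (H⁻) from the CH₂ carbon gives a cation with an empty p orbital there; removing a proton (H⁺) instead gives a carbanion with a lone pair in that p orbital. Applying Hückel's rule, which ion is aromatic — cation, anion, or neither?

In both ions every ring atom is sp² and contributes a p orbital, so both rings are fully conjugated.
Cation: 3 × 2 + 0 = 6 π electrons → 4(1)+2, aromatic.
Anion: 3 × 2 + 2 = 8 π electrons → 4(2), antiaromatic.

The cation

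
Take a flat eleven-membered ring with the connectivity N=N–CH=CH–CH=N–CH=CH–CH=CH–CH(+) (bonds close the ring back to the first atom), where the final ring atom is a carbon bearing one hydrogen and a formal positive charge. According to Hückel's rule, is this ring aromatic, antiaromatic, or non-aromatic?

Aromatic

All ring atoms are sp² and supply a p orbital to the ring (every atom in a ring double bond is sp² and brings one electron to the p orbital; each sp² =N– keeps its lone pair in-plane and puts one electron into the π system; the carbocation has an empty p orbital); the conjugation is uninterrupted.
Counting π electrons: 5 × 2 = 10 from the double-bond units + 0 from the CH(+) atom = 10.
That gives a 4n+2 count (10, n = 2).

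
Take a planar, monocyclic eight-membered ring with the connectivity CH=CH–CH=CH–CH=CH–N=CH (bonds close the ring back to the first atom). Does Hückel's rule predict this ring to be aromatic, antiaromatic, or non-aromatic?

Antiaromatic

Every ring atom contributes a p orbital perpendicular to the ring (each doubly-bonded ring atom is sp² with one p-orbital electron; each sp² =N– keeps its lone pair in-plane and puts one electron into the π system), so the π system is cyclic and fully conjugated.
Adding the contributions, 4 × 2 = 8 from the 4 double-bond units.
With 8 = 4·2 π electrons, Hückel's rule classifies the planar ring as antiaromatic.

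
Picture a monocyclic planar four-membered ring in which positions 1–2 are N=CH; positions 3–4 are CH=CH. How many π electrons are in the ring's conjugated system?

4

Check conjugation: each doubly-bonded ring atom is sp² with one p-orbital electron; the doubly-bonded nitrogens are pyridine-type — their lone pairs lie in the ring plane, leaving one electron in the p orbital — every position has a p orbital, so the cyclic π system is continuous.
Counting π electrons: 2 × 2 = 4 from the 2 double-bond units.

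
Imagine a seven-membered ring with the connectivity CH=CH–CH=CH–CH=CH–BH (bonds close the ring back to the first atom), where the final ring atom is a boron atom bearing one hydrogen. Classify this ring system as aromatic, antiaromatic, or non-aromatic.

Aromatic

All ring atoms are sp² and supply a p orbital to the ring (every atom in a ring double bond is sp² and brings one electron to the p orbital; the boron has an empty p orbital); the conjugation is uninterrupted.
Counting π electrons: 3 × 2 = 6 from the double-bond units + 0 from the BH atom = 6.
With 6 π electrons (n = 1), the Hückel 4n+2 condition holds.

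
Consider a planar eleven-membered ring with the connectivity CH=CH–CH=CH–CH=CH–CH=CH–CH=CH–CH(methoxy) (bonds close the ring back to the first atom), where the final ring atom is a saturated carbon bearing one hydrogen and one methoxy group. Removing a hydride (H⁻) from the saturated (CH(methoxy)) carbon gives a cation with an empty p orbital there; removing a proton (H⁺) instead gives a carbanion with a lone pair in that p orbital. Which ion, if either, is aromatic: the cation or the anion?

In both ions every ring atom is sp² and contributes a p orbital, so both rings are fully conjugated.
Cation: 5 × 2 + 0 = 10 π electrons → 4(2)+2, aromatic.
Anion: 5 × 2 + 2 = 12 π electrons → 4(3), antiaromatic.

The cation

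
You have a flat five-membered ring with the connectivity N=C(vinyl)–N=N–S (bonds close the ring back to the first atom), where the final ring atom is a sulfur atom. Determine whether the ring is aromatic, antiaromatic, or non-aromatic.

Aromatic

The p orbitals form a continuous loop: the double-bond atoms are sp², each contributing one p electron; each =N– nitrogen is pyridine-type (lone pair in the sp² plane, one electron in the p orbital); the sulfur donates one lone pair from its p orbital. The ring is fully conjugated.
Tallying contributions gives 2 × 2 = 4 from the double-bond units + 2 from the S atom = 6.
Since 6 = 4·1 + 2, the ring meets the 4n+2 criterion.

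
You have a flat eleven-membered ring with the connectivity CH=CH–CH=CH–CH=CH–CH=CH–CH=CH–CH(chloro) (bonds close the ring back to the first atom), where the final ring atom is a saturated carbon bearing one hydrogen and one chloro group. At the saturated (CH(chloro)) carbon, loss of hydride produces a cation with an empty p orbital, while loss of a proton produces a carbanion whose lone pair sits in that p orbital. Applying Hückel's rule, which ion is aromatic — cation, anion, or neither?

The cation

Once that carbon is sp², every ring atom has a p orbital and both ions are fully conjugated.
Cation: 5 × 2 + 0 = 10 π electrons → 4(2)+2, aromatic.
Anion: 5 × 2 + 2 = 12 π electrons → 4(3), antiaromatic.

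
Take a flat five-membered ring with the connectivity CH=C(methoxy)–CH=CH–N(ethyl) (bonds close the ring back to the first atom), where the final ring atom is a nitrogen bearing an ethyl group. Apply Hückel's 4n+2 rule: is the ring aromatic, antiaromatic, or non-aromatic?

Aromatic

All ring atoms are sp² and supply a p orbital to the ring (the double-bond atoms are sp², each contributing one p electron; the pyrrole-type nitrogen donates its lone pair from the p orbital); the conjugation is uninterrupted.
π-electron count: 2 × 2 = 4 from the double-bond units + 2 from the N(ethyl) atom = 6.
That gives a 4n+2 count (6, n = 1).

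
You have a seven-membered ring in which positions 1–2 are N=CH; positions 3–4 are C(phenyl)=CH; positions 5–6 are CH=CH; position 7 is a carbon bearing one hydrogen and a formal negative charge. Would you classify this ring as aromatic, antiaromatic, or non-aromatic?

All ring atoms are sp² and supply a p orbital to the ring (each doubly-bonded ring atom is sp² with one p-orbital electron; each =N– nitrogen is pyridine-type (lone pair in the sp² plane, one electron in the p orbital); the carbanion's lone pair occupies the p orbital); the conjugation is uninterrupted.
Adding the contributions, 3 × 2 = 6 from the double-bond units + 2 from the CH(-) atom = 8.
8 = 4(2); a planar, fully conjugated 4n system is antiaromatic.

Antiaromatic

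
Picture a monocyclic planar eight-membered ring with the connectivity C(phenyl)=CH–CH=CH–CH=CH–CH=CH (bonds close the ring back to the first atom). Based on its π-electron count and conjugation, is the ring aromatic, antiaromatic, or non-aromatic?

Antiaromatic

Every ring atom contributes a p orbital perpendicular to the ring (each doubly-bonded ring atom is sp² with one p-orbital electron), so the π system is cyclic and fully conjugated.
π-electron count: 4 × 2 = 8 from the 4 double-bond units.
8 is a 4n count (n = 2), so the planar conjugated ring is antiaromatic.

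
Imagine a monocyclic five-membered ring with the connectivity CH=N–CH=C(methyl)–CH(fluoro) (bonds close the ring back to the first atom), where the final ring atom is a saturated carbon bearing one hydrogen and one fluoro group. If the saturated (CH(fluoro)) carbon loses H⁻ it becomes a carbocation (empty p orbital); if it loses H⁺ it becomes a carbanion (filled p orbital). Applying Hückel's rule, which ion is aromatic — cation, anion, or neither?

In both ions every ring atom is sp² and contributes a p orbital, so both rings are fully conjugated.
Cation: 2 × 2 + 0 = 4 π electrons → 4(1), antiaromatic.
Anion: 2 × 2 + 2 = 6 π electrons → 4(1)+2, aromatic.

The anion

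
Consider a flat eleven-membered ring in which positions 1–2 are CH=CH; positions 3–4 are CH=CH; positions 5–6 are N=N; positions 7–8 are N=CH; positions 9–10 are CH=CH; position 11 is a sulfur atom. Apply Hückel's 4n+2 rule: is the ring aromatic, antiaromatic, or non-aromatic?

All ring atoms are sp² and supply a p orbital to the ring (every atom in a ring double bond is sp² and brings one electron to the p orbital; each =N– nitrogen is pyridine-type (lone pair in the sp² plane, one electron in the p orbital); the sulfur donates one lone pair from its p orbital); the conjugation is uninterrupted.
Counting π electrons: 5 × 2 = 10 from the double-bond units + 2 from the S atom = 12.
12 = 4(3); a planar, fully conjugated 4n system is antiaromatic.

Antiaromatic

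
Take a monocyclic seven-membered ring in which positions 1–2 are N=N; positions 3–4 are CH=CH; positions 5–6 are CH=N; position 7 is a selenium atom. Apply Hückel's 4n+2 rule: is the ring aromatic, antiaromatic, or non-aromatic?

Antiaromatic

Check conjugation: every atom in a ring double bond is sp² and brings one electron to the p orbital; each =N– nitrogen is pyridine-type (lone pair in the sp² plane, one electron in the p orbital); the selenium donates one lone pair from its p orbital — every position has a p orbital, so the cyclic π system is continuous.
Counting π electrons: 3 × 2 = 6 from the double-bond units + 2 from the Se atom = 8.
8 is a 4n count (n = 2), so the planar conjugated ring is antiaromatic.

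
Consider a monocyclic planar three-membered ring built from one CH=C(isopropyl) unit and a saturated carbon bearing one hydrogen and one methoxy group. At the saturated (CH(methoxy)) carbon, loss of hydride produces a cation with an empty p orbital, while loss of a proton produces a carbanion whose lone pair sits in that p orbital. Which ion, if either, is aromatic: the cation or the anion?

Once that carbon is sp², every ring atom has a p orbital and both ions are fully conjugated.
Cation: 1 × 2 + 0 = 2 π electrons → 4(0)+2, aromatic.
Anion: 1 × 2 + 2 = 4 π electrons → 4(1), antiaromatic.

The cation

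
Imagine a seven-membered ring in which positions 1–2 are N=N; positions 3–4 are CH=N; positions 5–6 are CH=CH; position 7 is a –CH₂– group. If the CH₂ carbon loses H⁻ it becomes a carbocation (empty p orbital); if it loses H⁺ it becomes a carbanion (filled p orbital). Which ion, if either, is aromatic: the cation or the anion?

The cation

Once that carbon is sp², every ring atom has a p orbital and both ions are fully conjugated.
Cation: 3 × 2 + 0 = 6 π electrons → 4(1)+2, aromatic.
Anion: 3 × 2 + 2 = 8 π electrons → 4(2), antiaromatic.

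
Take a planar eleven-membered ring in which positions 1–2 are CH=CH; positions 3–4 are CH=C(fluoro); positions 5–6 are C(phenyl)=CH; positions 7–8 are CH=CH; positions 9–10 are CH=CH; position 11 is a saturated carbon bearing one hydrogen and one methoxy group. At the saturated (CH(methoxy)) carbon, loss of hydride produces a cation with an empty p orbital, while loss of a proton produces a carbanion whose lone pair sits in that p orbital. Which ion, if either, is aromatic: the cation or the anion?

Both ions have a continuous loop of p orbitals — each ring atom is sp².
Cation: 5 × 2 + 0 = 10 π electrons → 4(2)+2, aromatic.
Anion: 5 × 2 + 2 = 12 π electrons → 4(3), antiaromatic.

The cation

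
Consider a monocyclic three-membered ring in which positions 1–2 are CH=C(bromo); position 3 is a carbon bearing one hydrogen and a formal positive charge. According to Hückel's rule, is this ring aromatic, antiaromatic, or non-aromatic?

Aromatic

All ring atoms are sp² and supply a p orbital to the ring (every atom in a ring double bond is sp² and brings one electron to the p orbital; the carbocation has an empty p orbital); the conjugation is uninterrupted.
Adding the contributions, 1 × 2 = 2 from the double-bond unit + 0 from the CH(+) atom = 2.
With 2 π electrons (n = 0), the Hückel 4n+2 condition holds.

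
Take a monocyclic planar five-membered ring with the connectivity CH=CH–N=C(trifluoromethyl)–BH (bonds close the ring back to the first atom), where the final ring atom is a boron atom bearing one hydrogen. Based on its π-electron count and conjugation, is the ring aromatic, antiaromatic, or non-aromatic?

Check conjugation: every atom in a ring double bond is sp² and brings one electron to the p orbital; the doubly-bonded nitrogens are pyridine-type — their lone pairs lie in the ring plane, leaving one electron in the p orbital; the boron has an empty p orbital — every position has a p orbital, so the cyclic π system is continuous.
Adding the contributions, 2 × 2 = 4 from the double-bond units + 0 from the BH atom = 4.
A 4n π count (4, n = 1) in a planar conjugated ring means antiaromatic.

Antiaromatic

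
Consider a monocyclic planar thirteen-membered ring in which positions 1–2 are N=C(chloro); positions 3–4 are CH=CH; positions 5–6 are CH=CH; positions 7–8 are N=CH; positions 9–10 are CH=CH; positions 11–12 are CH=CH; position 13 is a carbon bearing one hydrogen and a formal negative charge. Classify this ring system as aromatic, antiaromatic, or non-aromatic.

Every ring atom contributes a p orbital perpendicular to the ring (every atom in a ring double bond is sp² and brings one electron to the p orbital; each =N– nitrogen is pyridine-type (lone pair in the sp² plane, one electron in the p orbital); the carbanion's lone pair occupies the p orbital), so the π system is cyclic and fully conjugated.
Adding the contributions, 6 × 2 = 12 from the double-bond units + 2 from the CH(-) atom = 14.
Since 14 = 4·3 + 2, the ring meets the 4n+2 criterion.

Aromatic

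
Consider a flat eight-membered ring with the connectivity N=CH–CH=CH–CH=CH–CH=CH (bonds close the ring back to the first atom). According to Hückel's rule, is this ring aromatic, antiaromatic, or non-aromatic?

Antiaromatic

All ring atoms are sp² and supply a p orbital to the ring (the double-bond atoms are sp², each contributing one p electron; the doubly-bonded nitrogens are pyridine-type — their lone pairs lie in the ring plane, leaving one electron in the p orbital); the conjugation is uninterrupted.
Counting π electrons: 4 × 2 = 8 from the 4 double-bond units.
With 8 = 4·2 π electrons, Hückel's rule classifies the planar ring as antiaromatic.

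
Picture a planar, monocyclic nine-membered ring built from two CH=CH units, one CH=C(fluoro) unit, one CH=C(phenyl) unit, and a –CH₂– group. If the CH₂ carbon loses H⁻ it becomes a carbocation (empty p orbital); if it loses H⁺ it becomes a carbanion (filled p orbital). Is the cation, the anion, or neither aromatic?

Both ions have a continuous loop of p orbitals — each ring atom is sp².
Cation: 4 × 2 + 0 = 8 π electrons → 4(2), antiaromatic.
Anion: 4 × 2 + 2 = 10 π electrons → 4(2)+2, aromatic.

The anion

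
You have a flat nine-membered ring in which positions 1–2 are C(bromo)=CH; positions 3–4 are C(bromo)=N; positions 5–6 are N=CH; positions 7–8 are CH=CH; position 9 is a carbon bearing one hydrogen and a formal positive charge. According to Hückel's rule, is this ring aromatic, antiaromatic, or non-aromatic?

Antiaromatic

Check conjugation: each doubly-bonded ring atom is sp² with one p-orbital electron; each sp² =N– keeps its lone pair in-plane and puts one electron into the π system; the carbocation has an empty p orbital — every position has a p orbital, so the cyclic π system is continuous.
Tallying contributions gives 4 × 2 = 8 from the double-bond units + 0 from the CH(+) atom = 8.
A 4n π count (8, n = 2) in a planar conjugated ring means antiaromatic.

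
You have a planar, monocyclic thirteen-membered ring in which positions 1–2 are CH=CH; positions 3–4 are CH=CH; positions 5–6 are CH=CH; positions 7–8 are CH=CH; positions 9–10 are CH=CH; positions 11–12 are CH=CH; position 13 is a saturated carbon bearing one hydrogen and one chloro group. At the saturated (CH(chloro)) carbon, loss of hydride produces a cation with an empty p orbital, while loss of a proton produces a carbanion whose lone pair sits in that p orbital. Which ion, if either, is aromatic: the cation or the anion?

Both ions have a continuous loop of p orbitals — each ring atom is sp².
Cation: 6 × 2 + 0 = 12 π electrons → 4(3), antiaromatic.
Anion: 6 × 2 + 2 = 14 π electrons → 4(3)+2, aromatic.

The anion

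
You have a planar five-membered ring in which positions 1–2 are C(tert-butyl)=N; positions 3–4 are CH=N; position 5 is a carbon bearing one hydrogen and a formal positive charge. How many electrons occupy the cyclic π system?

4

Every ring atom contributes a p orbital perpendicular to the ring (every atom in a ring double bond is sp² and brings one electron to the p orbital; each =N– nitrogen is pyridine-type (lone pair in the sp² plane, one electron in the p orbital); the carbocation has an empty p orbital), so the π system is cyclic and fully conjugated.
Counting π electrons: 2 × 2 = 4 from the double-bond units + 0 from the CH(+) atom = 4.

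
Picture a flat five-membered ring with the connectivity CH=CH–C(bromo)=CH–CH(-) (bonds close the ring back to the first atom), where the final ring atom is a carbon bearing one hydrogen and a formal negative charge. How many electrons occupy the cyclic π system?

6

The p orbitals form a continuous loop: every atom in a ring double bond is sp² and brings one electron to the p orbital; the carbanion's lone pair occupies the p orbital. The ring is fully conjugated.
Tallying contributions gives 2 × 2 = 4 from the double-bond units + 2 from the CH(-) atom = 6.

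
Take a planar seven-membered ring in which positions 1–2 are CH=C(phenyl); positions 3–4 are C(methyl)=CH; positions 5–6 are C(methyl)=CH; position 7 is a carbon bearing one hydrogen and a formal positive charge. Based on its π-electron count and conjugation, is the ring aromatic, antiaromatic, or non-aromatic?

Aromatic

Check conjugation: each doubly-bonded ring atom is sp² with one p-orbital electron; the carbocation has an empty p orbital — every position has a p orbital, so the cyclic π system is continuous.
Adding the contributions, 3 × 2 = 6 from the double-bond units + 0 from the CH(+) atom = 6.
With 6 π electrons (n = 1), the Hückel 4n+2 condition holds.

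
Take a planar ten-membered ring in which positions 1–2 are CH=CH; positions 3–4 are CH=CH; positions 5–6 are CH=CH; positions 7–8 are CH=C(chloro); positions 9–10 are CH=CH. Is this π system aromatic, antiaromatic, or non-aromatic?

Aromatic

The p orbitals form a continuous loop: every atom in a ring double bond is sp² and brings one electron to the p orbital. The ring is fully conjugated.
Counting π electrons: 5 × 2 = 10 from the 5 double-bond units.
With 10 π electrons (n = 2), the Hückel 4n+2 condition holds.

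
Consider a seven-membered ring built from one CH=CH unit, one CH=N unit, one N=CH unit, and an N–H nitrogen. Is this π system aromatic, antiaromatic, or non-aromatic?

Antiaromatic

Every ring atom contributes a p orbital perpendicular to the ring (every atom in a ring double bond is sp² and brings one electron to the p orbital; the doubly-bonded nitrogens are pyridine-type — their lone pairs lie in the ring plane, leaving one electron in the p orbital; the pyrrole-type nitrogen donates its lone pair from the p orbital), so the π system is cyclic and fully conjugated.
Tallying contributions gives 3 × 2 = 6 from the double-bond units + 2 from the NH atom = 8.
A 4n π count (8, n = 2) in a planar conjugated ring means antiaromatic.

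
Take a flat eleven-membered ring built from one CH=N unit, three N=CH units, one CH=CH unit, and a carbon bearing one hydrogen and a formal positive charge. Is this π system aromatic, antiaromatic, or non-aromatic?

Every ring atom contributes a p orbital perpendicular to the ring (each doubly-bonded ring atom is sp² with one p-orbital electron; each sp² =N– keeps its lone pair in-plane and puts one electron into the π system; the carbocation has an empty p orbital), so the π system is cyclic and fully conjugated.
π-electron count: 5 × 2 = 10 from the double-bond units + 0 from the CH(+) atom = 10.
10 = 4(2) + 2, which satisfies Hückel's 4n+2 rule.

Aromatic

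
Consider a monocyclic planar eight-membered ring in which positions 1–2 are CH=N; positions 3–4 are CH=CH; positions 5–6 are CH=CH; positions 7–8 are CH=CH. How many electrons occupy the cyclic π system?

8

Every ring atom contributes a p orbital perpendicular to the ring (each doubly-bonded ring atom is sp² with one p-orbital electron; each =N– nitrogen is pyridine-type (lone pair in the sp² plane, one electron in the p orbital)), so the π system is cyclic and fully conjugated.
π-electron count: 4 × 2 = 8 from the 4 double-bond units.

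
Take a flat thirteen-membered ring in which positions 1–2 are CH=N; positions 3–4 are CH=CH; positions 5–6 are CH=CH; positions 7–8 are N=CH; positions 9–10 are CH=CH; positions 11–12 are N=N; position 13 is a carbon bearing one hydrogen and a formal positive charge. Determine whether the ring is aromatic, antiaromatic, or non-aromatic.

Every ring atom contributes a p orbital perpendicular to the ring (each doubly-bonded ring atom is sp² with one p-orbital electron; each sp² =N– keeps its lone pair in-plane and puts one electron into the π system; the carbocation has an empty p orbital), so the π system is cyclic and fully conjugated.
π-electron count: 6 × 2 = 12 from the double-bond units + 0 from the CH(+) atom = 12.
12 = 4(3); a planar, fully conjugated 4n system is antiaromatic.

Antiaromatic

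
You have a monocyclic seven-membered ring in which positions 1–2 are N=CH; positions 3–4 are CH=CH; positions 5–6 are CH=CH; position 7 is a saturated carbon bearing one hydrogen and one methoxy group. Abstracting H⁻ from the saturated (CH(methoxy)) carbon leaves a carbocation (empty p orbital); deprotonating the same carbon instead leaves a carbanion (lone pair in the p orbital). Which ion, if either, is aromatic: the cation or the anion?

The cation

In both ions every ring atom is sp² and contributes a p orbital, so both rings are fully conjugated.
Cation: 3 × 2 + 0 = 6 π electrons → 4(1)+2, aromatic.
Anion: 3 × 2 + 2 = 8 π electrons → 4(2), antiaromatic.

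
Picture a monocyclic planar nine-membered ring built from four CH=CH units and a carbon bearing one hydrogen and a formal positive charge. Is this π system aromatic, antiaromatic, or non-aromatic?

The p orbitals form a continuous loop: each doubly-bonded ring atom is sp² with one p-orbital electron; the carbocation has an empty p orbital. The ring is fully conjugated.
π-electron count: 4 × 2 = 8 from the double-bond units + 0 from the CH(+) atom = 8.
8 is a 4n count (n = 2), so the planar conjugated ring is antiaromatic.

Antiaromatic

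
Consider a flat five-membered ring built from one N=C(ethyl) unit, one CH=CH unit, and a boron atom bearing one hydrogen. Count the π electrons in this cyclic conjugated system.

Every ring atom contributes a p orbital perpendicular to the ring (every atom in a ring double bond is sp² and brings one electron to the p orbital; each =N– nitrogen is pyridine-type (lone pair in the sp² plane, one electron in the p orbital); the boron has an empty p orbital), so the π system is cyclic and fully conjugated.
Counting π electrons: 2 × 2 = 4 from the double-bond units + 0 from the BH atom = 4.

4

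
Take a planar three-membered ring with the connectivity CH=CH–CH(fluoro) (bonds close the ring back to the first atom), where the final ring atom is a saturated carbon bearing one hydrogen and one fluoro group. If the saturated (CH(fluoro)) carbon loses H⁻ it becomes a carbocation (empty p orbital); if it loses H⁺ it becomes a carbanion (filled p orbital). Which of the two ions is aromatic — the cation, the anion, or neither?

The cation

Once that carbon is sp², every ring atom has a p orbital and both ions are fully conjugated.
Cation: 1 × 2 + 0 = 2 π electrons → 4(0)+2, aromatic.
Anion: 1 × 2 + 2 = 4 π electrons → 4(1), antiaromatic.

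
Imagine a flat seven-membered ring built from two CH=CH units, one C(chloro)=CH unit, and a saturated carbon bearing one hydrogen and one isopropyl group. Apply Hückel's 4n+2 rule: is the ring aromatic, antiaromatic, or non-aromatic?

Non-aromatic

Because that saturated carbon is sp³ and has no p orbital in the ring π system at the CH(isopropyl) position, the π system cannot extend all the way around the ring.
Broken conjugation rules out both aromaticity and antiaromaticity.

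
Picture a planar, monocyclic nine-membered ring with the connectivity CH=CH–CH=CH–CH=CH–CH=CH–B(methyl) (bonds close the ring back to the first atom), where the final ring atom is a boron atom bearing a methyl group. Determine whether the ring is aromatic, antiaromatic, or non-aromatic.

Check conjugation: the double-bond atoms are sp², each contributing one p electron; the boron has an empty p orbital — every position has a p orbital, so the cyclic π system is continuous.
π-electron count: 4 × 2 = 8 from the double-bond units + 0 from the B(methyl) atom = 8.
A 4n π count (8, n = 2) in a planar conjugated ring means antiaromatic.

Antiaromatic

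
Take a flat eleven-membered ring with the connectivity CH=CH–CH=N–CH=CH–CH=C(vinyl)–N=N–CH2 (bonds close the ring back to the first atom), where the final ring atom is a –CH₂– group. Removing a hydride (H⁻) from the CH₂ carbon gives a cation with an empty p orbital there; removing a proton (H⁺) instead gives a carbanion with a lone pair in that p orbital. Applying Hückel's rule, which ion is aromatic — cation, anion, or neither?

The cation

Once that carbon is sp², every ring atom has a p orbital and both ions are fully conjugated.
Cation: 5 × 2 + 0 = 10 π electrons → 4(2)+2, aromatic.
Anion: 5 × 2 + 2 = 12 π electrons → 4(3), antiaromatic.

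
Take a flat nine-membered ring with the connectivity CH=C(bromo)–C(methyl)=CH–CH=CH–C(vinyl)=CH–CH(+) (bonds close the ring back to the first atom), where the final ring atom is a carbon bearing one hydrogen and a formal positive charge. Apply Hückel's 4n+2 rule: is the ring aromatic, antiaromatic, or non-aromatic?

Antiaromatic

Every ring atom contributes a p orbital perpendicular to the ring (the double-bond atoms are sp², each contributing one p electron; the carbocation has an empty p orbital), so the π system is cyclic and fully conjugated.
Counting π electrons: 4 × 2 = 8 from the double-bond units + 0 from the CH(+) atom = 8.
8 = 4(2); a planar, fully conjugated 4n system is antiaromatic.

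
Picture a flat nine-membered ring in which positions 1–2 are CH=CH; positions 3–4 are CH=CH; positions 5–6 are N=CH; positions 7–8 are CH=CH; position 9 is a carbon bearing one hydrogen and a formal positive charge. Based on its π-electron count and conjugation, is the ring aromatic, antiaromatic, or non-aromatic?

Every ring atom contributes a p orbital perpendicular to the ring (each doubly-bonded ring atom is sp² with one p-orbital electron; the doubly-bonded nitrogens are pyridine-type — their lone pairs lie in the ring plane, leaving one electron in the p orbital; the carbocation has an empty p orbital), so the π system is cyclic and fully conjugated.
π-electron count: 4 × 2 = 8 from the double-bond units + 0 from the CH(+) atom = 8.
With 8 = 4·2 π electrons, Hückel's rule classifies the planar ring as antiaromatic.

Antiaromatic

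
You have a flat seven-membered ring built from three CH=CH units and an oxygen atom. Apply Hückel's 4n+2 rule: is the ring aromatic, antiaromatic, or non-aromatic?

The p orbitals form a continuous loop: each doubly-bonded ring atom is sp² with one p-orbital electron; the oxygen donates one lone pair from its p orbital. The ring is fully conjugated.
Tallying contributions gives 3 × 2 = 6 from the double-bond units + 2 from the O atom = 8.
With 8 = 4·2 π electrons, Hückel's rule classifies the planar ring as antiaromatic.

Antiaromatic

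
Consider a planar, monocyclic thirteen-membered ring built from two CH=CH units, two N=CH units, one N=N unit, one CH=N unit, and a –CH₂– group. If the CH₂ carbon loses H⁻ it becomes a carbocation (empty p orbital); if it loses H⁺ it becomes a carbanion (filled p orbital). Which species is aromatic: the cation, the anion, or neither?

Once that carbon is sp², every ring atom has a p orbital and both ions are fully conjugated.
Cation: 6 × 2 + 0 = 12 π electrons → 4(3), antiaromatic.
Anion: 6 × 2 + 2 = 14 π electrons → 4(3)+2, aromatic.

The anion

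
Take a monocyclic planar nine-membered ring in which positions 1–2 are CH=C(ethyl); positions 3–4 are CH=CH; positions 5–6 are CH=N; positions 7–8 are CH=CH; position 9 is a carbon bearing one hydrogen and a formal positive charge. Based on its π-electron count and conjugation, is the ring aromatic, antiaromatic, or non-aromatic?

Antiaromatic

Check conjugation: the double-bond atoms are sp², each contributing one p electron; each =N– nitrogen is pyridine-type (lone pair in the sp² plane, one electron in the p orbital); the carbocation has an empty p orbital — every position has a p orbital, so the cyclic π system is continuous.
Tallying contributions gives 4 × 2 = 8 from the double-bond units + 0 from the CH(+) atom = 8.
8 is a 4n count (n = 2), so the planar conjugated ring is antiaromatic.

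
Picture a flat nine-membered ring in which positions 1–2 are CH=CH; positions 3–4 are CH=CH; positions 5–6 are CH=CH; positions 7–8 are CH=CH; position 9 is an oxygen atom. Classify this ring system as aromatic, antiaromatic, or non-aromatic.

All ring atoms are sp² and supply a p orbital to the ring (each doubly-bonded ring atom is sp² with one p-orbital electron; the oxygen donates one lone pair from its p orbital); the conjugation is uninterrupted.
Counting π electrons: 4 × 2 = 8 from the double-bond units + 2 from the O atom = 10.
That gives a 4n+2 count (10, n = 2).

Aromatic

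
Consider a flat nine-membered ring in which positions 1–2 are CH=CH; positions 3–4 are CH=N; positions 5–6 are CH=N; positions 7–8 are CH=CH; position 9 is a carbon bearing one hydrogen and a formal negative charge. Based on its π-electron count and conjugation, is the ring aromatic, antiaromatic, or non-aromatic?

The p orbitals form a continuous loop: every atom in a ring double bond is sp² and brings one electron to the p orbital; each =N– nitrogen is pyridine-type (lone pair in the sp² plane, one electron in the p orbital); the carbanion's lone pair occupies the p orbital. The ring is fully conjugated.
Tallying contributions gives 4 × 2 = 8 from the double-bond units + 2 from the CH(-) atom = 10.
That gives a 4n+2 count (10, n = 2).

Aromatic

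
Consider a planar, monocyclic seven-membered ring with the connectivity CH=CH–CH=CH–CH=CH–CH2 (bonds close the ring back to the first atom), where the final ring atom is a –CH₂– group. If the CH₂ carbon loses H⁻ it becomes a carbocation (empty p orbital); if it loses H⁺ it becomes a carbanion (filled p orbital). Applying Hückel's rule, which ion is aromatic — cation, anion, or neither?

The cation

Once that carbon is sp², every ring atom has a p orbital and both ions are fully conjugated.
Cation: 3 × 2 + 0 = 6 π electrons → 4(1)+2, aromatic.
Anion: 3 × 2 + 2 = 8 π electrons → 4(2), antiaromatic.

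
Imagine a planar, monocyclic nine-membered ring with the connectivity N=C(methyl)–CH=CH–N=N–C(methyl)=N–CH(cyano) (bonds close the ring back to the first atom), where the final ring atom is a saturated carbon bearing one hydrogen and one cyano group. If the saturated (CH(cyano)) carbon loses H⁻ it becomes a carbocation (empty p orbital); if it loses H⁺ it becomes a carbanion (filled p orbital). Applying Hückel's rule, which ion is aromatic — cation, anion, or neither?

The anion

In either ion the ring is fully conjugated: every atom, including the new sp² carbon, supplies a p orbital.
Cation: 4 × 2 + 0 = 8 π electrons → 4(2), antiaromatic.
Anion: 4 × 2 + 2 = 10 π electrons → 4(2)+2, aromatic.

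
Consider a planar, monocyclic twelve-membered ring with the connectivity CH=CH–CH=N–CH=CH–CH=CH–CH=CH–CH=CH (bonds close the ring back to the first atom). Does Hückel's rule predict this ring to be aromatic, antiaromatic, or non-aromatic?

Check conjugation: the double-bond atoms are sp², each contributing one p electron; each =N– nitrogen is pyridine-type (lone pair in the sp² plane, one electron in the p orbital) — every position has a p orbital, so the cyclic π system is continuous.
Counting π electrons: 6 × 2 = 12 from the 6 double-bond units.
12 = 4(3); a planar, fully conjugated 4n system is antiaromatic.

Antiaromatic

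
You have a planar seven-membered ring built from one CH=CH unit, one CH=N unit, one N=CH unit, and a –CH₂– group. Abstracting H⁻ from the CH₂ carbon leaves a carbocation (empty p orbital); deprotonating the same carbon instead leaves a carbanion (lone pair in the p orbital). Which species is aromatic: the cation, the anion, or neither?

The cation

Once that carbon is sp², every ring atom has a p orbital and both ions are fully conjugated.
Cation: 3 × 2 + 0 = 6 π electrons → 4(1)+2, aromatic.
Anion: 3 × 2 + 2 = 8 π electrons → 4(2), antiaromatic.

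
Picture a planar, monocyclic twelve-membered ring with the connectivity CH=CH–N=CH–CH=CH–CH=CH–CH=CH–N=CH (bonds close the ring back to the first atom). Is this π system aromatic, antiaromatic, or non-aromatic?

Antiaromatic

All ring atoms are sp² and supply a p orbital to the ring (each doubly-bonded ring atom is sp² with one p-orbital electron; the doubly-bonded nitrogens are pyridine-type — their lone pairs lie in the ring plane, leaving one electron in the p orbital); the conjugation is uninterrupted.
Tallying contributions gives 6 × 2 = 12 from the 6 double-bond units.
12 is a 4n count (n = 3), so the planar conjugated ring is antiaromatic.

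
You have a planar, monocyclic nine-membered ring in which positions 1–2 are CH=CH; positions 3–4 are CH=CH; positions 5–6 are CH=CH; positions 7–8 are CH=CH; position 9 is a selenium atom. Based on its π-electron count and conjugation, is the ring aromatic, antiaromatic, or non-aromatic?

All ring atoms are sp² and supply a p orbital to the ring (each doubly-bonded ring atom is sp² with one p-orbital electron; the selenium donates one lone pair from its p orbital); the conjugation is uninterrupted.
Adding the contributions, 4 × 2 = 8 from the double-bond units + 2 from the Se atom = 10.
10 = 4(2) + 2, which satisfies Hückel's 4n+2 rule.

Aromatic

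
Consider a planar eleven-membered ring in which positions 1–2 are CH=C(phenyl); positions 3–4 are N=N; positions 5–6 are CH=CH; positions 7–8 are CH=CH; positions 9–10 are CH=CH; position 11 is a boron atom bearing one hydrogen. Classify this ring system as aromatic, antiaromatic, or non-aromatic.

The p orbitals form a continuous loop: each doubly-bonded ring atom is sp² with one p-orbital electron; each =N– nitrogen is pyridine-type (lone pair in the sp² plane, one electron in the p orbital); the boron has an empty p orbital. The ring is fully conjugated.
Adding the contributions, 5 × 2 = 10 from the double-bond units + 0 from the BH atom = 10.
10 = 4(2) + 2, which satisfies Hückel's 4n+2 rule.

Aromatic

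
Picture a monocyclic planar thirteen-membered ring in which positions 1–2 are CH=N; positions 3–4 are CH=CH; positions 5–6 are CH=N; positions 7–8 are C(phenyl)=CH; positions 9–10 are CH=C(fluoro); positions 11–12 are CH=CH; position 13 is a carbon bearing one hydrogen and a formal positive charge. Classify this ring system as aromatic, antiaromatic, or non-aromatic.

The p orbitals form a continuous loop: every atom in a ring double bond is sp² and brings one electron to the p orbital; each =N– nitrogen is pyridine-type (lone pair in the sp² plane, one electron in the p orbital); the carbocation has an empty p orbital. The ring is fully conjugated.
π-electron count: 6 × 2 = 12 from the double-bond units + 0 from the CH(+) atom = 12.
A 4n π count (12, n = 3) in a planar conjugated ring means antiaromatic.

Antiaromatic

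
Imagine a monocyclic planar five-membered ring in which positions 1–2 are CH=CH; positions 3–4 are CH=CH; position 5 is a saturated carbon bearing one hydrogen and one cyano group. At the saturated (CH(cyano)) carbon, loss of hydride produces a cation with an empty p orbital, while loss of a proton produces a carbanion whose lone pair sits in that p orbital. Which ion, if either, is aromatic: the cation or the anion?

The anion

In both ions every ring atom is sp² and contributes a p orbital, so both rings are fully conjugated.
Cation: 2 × 2 + 0 = 4 π electrons → 4(1), antiaromatic.
Anion: 2 × 2 + 2 = 6 π electrons → 4(1)+2, aromatic.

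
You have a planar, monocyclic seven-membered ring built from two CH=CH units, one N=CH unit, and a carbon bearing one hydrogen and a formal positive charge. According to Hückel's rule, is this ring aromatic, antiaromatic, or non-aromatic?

Aromatic

Check conjugation: every atom in a ring double bond is sp² and brings one electron to the p orbital; each sp² =N– keeps its lone pair in-plane and puts one electron into the π system; the carbocation has an empty p orbital — every position has a p orbital, so the cyclic π system is continuous.
Tallying contributions gives 3 × 2 = 6 from the double-bond units + 0 from the CH(+) atom = 6.
Since 6 = 4·1 + 2, the ring meets the 4n+2 criterion.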